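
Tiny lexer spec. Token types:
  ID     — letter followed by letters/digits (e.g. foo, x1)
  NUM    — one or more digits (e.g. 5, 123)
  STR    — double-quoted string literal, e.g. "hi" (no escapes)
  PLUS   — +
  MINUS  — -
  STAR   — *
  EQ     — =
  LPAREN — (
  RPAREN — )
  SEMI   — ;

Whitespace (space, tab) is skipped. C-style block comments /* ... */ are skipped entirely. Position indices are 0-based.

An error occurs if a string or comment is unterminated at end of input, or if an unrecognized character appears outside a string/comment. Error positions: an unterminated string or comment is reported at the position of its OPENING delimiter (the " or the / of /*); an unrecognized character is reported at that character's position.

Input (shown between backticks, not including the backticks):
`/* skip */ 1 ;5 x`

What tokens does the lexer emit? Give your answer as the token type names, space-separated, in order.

Answer: NUM SEMI NUM ID

Derivation:
pos=0: enter COMMENT mode (saw '/*')
exit COMMENT mode (now at pos=10)
pos=11: emit NUM '1' (now at pos=12)
pos=13: emit SEMI ';'
pos=14: emit NUM '5' (now at pos=15)
pos=16: emit ID 'x' (now at pos=17)
DONE. 4 tokens: [NUM, SEMI, NUM, ID]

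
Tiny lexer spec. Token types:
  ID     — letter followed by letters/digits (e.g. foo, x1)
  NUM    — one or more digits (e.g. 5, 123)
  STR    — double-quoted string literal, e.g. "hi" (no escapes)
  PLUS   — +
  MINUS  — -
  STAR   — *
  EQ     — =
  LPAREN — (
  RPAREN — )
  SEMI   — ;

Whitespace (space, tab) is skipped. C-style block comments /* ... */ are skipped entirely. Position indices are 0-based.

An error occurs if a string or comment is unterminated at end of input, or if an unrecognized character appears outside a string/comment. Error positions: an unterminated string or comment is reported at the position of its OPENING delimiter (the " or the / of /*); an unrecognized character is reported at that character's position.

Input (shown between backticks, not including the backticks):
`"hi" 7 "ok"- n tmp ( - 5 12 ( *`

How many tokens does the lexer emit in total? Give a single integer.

pos=0: enter STRING mode
pos=0: emit STR "hi" (now at pos=4)
pos=5: emit NUM '7' (now at pos=6)
pos=7: enter STRING mode
pos=7: emit STR "ok" (now at pos=11)
pos=11: emit MINUS '-'
pos=13: emit ID 'n' (now at pos=14)
pos=15: emit ID 'tmp' (now at pos=18)
pos=19: emit LPAREN '('
pos=21: emit MINUS '-'
pos=23: emit NUM '5' (now at pos=24)
pos=25: emit NUM '12' (now at pos=27)
pos=28: emit LPAREN '('
pos=30: emit STAR '*'
DONE. 12 tokens: [STR, NUM, STR, MINUS, ID, ID, LPAREN, MINUS, NUM, NUM, LPAREN, STAR]

Answer: 12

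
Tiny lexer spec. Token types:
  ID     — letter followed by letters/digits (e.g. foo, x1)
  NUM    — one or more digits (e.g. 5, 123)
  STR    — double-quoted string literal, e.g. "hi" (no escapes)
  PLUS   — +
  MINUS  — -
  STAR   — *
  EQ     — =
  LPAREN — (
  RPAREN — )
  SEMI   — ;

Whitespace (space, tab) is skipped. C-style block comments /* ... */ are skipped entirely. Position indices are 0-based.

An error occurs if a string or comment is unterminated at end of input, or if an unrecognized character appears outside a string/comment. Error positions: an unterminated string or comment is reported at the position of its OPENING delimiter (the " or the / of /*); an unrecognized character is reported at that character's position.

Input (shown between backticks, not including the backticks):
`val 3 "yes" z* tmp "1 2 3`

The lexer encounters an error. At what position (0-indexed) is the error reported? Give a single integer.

pos=0: emit ID 'val' (now at pos=3)
pos=4: emit NUM '3' (now at pos=5)
pos=6: enter STRING mode
pos=6: emit STR "yes" (now at pos=11)
pos=12: emit ID 'z' (now at pos=13)
pos=13: emit STAR '*'
pos=15: emit ID 'tmp' (now at pos=18)
pos=19: enter STRING mode
pos=19: ERROR — unterminated string

Answer: 19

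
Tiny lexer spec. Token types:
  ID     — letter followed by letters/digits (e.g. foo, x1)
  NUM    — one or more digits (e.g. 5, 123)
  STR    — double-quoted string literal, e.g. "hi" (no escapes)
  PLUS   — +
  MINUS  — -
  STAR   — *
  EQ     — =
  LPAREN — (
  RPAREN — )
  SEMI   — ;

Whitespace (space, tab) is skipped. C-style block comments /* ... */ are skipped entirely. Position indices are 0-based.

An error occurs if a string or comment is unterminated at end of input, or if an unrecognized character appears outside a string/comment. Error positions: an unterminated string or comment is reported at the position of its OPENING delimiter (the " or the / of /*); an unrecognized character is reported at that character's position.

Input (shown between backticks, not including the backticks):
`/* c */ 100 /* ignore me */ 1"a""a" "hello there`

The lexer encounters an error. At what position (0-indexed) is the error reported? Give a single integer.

Answer: 36

Derivation:
pos=0: enter COMMENT mode (saw '/*')
exit COMMENT mode (now at pos=7)
pos=8: emit NUM '100' (now at pos=11)
pos=12: enter COMMENT mode (saw '/*')
exit COMMENT mode (now at pos=27)
pos=28: emit NUM '1' (now at pos=29)
pos=29: enter STRING mode
pos=29: emit STR "a" (now at pos=32)
pos=32: enter STRING mode
pos=32: emit STR "a" (now at pos=35)
pos=36: enter STRING mode
pos=36: ERROR — unterminated string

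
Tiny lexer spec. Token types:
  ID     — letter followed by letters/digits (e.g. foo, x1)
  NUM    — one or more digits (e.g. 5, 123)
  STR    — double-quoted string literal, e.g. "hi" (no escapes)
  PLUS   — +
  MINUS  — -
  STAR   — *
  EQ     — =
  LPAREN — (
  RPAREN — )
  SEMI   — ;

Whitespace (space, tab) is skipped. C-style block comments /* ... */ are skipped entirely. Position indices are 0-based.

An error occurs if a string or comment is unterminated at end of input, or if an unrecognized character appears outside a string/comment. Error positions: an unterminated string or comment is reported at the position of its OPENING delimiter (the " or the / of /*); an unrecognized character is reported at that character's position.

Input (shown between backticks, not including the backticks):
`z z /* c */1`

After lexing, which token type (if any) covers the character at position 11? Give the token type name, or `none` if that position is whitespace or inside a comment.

pos=0: emit ID 'z' (now at pos=1)
pos=2: emit ID 'z' (now at pos=3)
pos=4: enter COMMENT mode (saw '/*')
exit COMMENT mode (now at pos=11)
pos=11: emit NUM '1' (now at pos=12)
DONE. 3 tokens: [ID, ID, NUM]
Position 11: char is '1' -> NUM

Answer: NUM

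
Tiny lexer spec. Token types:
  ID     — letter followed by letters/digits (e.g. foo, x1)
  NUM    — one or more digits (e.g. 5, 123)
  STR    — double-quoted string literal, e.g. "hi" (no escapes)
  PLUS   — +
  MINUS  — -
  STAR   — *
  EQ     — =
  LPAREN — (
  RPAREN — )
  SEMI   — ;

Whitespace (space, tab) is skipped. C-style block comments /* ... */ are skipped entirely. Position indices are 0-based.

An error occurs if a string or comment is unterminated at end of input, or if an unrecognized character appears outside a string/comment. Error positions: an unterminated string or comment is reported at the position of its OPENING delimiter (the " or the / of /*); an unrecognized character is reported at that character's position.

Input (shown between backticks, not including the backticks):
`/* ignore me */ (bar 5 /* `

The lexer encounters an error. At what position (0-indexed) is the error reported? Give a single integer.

Answer: 23

Derivation:
pos=0: enter COMMENT mode (saw '/*')
exit COMMENT mode (now at pos=15)
pos=16: emit LPAREN '('
pos=17: emit ID 'bar' (now at pos=20)
pos=21: emit NUM '5' (now at pos=22)
pos=23: enter COMMENT mode (saw '/*')
pos=23: ERROR — unterminated comment (reached EOF)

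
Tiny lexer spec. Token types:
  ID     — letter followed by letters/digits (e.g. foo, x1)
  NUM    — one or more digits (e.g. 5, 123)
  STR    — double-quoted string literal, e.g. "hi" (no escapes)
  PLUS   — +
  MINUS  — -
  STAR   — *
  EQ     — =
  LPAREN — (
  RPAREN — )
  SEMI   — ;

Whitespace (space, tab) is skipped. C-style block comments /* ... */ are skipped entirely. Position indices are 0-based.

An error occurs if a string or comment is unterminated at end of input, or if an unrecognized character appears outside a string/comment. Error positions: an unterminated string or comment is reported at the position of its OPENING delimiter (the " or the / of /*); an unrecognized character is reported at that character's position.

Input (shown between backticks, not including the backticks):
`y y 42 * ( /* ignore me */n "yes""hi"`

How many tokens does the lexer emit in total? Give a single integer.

Answer: 8

Derivation:
pos=0: emit ID 'y' (now at pos=1)
pos=2: emit ID 'y' (now at pos=3)
pos=4: emit NUM '42' (now at pos=6)
pos=7: emit STAR '*'
pos=9: emit LPAREN '('
pos=11: enter COMMENT mode (saw '/*')
exit COMMENT mode (now at pos=26)
pos=26: emit ID 'n' (now at pos=27)
pos=28: enter STRING mode
pos=28: emit STR "yes" (now at pos=33)
pos=33: enter STRING mode
pos=33: emit STR "hi" (now at pos=37)
DONE. 8 tokens: [ID, ID, NUM, STAR, LPAREN, ID, STR, STR]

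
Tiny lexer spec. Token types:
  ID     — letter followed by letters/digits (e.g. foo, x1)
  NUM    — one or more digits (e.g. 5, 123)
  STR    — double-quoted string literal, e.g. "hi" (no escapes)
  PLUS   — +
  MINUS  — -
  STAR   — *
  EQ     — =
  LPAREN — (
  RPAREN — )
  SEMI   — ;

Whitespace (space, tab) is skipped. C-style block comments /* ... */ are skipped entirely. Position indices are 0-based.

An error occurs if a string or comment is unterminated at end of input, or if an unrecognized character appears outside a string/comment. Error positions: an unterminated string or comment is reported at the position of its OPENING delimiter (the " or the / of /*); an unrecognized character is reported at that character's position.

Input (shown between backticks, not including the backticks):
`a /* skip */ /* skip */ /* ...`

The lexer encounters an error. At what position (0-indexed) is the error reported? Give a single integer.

pos=0: emit ID 'a' (now at pos=1)
pos=2: enter COMMENT mode (saw '/*')
exit COMMENT mode (now at pos=12)
pos=13: enter COMMENT mode (saw '/*')
exit COMMENT mode (now at pos=23)
pos=24: enter COMMENT mode (saw '/*')
pos=24: ERROR — unterminated comment (reached EOF)

Answer: 24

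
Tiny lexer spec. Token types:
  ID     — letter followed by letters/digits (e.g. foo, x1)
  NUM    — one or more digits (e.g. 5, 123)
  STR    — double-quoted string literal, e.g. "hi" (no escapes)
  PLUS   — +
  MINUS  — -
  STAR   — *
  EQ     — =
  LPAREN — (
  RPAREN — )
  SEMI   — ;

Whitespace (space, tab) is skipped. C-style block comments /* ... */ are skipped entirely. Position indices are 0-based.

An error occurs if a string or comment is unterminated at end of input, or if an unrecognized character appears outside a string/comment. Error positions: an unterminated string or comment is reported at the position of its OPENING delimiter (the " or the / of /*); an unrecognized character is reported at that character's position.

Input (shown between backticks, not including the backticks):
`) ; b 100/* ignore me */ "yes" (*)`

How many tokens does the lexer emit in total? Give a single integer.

pos=0: emit RPAREN ')'
pos=2: emit SEMI ';'
pos=4: emit ID 'b' (now at pos=5)
pos=6: emit NUM '100' (now at pos=9)
pos=9: enter COMMENT mode (saw '/*')
exit COMMENT mode (now at pos=24)
pos=25: enter STRING mode
pos=25: emit STR "yes" (now at pos=30)
pos=31: emit LPAREN '('
pos=32: emit STAR '*'
pos=33: emit RPAREN ')'
DONE. 8 tokens: [RPAREN, SEMI, ID, NUM, STR, LPAREN, STAR, RPAREN]

Answer: 8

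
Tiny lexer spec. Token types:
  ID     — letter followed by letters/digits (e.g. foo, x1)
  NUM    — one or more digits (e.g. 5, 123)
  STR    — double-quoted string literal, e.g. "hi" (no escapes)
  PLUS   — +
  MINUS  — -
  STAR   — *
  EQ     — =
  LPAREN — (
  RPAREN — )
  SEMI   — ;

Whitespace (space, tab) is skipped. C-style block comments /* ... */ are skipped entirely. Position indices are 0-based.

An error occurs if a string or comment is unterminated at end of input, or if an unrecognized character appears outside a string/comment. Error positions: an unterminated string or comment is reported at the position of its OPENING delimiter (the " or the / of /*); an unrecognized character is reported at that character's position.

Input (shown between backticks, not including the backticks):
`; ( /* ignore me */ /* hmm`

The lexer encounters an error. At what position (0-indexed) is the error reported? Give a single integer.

Answer: 20

Derivation:
pos=0: emit SEMI ';'
pos=2: emit LPAREN '('
pos=4: enter COMMENT mode (saw '/*')
exit COMMENT mode (now at pos=19)
pos=20: enter COMMENT mode (saw '/*')
pos=20: ERROR — unterminated comment (reached EOF)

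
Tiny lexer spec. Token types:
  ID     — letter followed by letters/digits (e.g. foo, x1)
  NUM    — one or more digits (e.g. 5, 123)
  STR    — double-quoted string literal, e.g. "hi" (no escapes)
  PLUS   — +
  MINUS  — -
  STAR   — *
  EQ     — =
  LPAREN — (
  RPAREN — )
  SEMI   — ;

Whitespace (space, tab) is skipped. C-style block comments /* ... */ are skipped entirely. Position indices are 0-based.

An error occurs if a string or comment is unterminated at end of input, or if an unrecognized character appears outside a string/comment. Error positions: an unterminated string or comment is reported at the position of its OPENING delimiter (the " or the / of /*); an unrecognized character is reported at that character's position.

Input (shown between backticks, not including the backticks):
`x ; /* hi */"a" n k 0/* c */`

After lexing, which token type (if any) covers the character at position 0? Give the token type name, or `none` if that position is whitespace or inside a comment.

pos=0: emit ID 'x' (now at pos=1)
pos=2: emit SEMI ';'
pos=4: enter COMMENT mode (saw '/*')
exit COMMENT mode (now at pos=12)
pos=12: enter STRING mode
pos=12: emit STR "a" (now at pos=15)
pos=16: emit ID 'n' (now at pos=17)
pos=18: emit ID 'k' (now at pos=19)
pos=20: emit NUM '0' (now at pos=21)
pos=21: enter COMMENT mode (saw '/*')
exit COMMENT mode (now at pos=28)
DONE. 6 tokens: [ID, SEMI, STR, ID, ID, NUM]
Position 0: char is 'x' -> ID

Answer: ID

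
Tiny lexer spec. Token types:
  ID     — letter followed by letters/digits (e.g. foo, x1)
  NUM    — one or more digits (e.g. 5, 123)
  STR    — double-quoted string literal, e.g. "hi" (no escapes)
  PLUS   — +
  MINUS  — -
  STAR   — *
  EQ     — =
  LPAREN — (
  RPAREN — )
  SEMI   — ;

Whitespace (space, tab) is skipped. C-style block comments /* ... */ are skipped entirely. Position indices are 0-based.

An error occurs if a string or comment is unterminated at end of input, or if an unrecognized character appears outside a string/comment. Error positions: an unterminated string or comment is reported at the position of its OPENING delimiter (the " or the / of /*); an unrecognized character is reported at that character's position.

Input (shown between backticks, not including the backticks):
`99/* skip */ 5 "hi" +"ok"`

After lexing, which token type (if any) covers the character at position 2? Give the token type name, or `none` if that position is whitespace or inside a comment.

pos=0: emit NUM '99' (now at pos=2)
pos=2: enter COMMENT mode (saw '/*')
exit COMMENT mode (now at pos=12)
pos=13: emit NUM '5' (now at pos=14)
pos=15: enter STRING mode
pos=15: emit STR "hi" (now at pos=19)
pos=20: emit PLUS '+'
pos=21: enter STRING mode
pos=21: emit STR "ok" (now at pos=25)
DONE. 5 tokens: [NUM, NUM, STR, PLUS, STR]
Position 2: char is '/' -> none

Answer: none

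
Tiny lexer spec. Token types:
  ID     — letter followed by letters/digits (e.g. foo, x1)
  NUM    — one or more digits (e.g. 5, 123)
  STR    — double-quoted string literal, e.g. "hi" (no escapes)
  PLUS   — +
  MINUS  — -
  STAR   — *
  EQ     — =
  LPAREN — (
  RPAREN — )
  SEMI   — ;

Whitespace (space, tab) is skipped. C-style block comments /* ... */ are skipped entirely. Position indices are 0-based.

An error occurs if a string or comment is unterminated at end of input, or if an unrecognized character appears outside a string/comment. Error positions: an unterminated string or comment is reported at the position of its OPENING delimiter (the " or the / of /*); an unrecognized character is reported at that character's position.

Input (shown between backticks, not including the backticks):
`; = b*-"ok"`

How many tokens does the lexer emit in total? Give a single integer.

pos=0: emit SEMI ';'
pos=2: emit EQ '='
pos=4: emit ID 'b' (now at pos=5)
pos=5: emit STAR '*'
pos=6: emit MINUS '-'
pos=7: enter STRING mode
pos=7: emit STR "ok" (now at pos=11)
DONE. 6 tokens: [SEMI, EQ, ID, STAR, MINUS, STR]

Answer: 6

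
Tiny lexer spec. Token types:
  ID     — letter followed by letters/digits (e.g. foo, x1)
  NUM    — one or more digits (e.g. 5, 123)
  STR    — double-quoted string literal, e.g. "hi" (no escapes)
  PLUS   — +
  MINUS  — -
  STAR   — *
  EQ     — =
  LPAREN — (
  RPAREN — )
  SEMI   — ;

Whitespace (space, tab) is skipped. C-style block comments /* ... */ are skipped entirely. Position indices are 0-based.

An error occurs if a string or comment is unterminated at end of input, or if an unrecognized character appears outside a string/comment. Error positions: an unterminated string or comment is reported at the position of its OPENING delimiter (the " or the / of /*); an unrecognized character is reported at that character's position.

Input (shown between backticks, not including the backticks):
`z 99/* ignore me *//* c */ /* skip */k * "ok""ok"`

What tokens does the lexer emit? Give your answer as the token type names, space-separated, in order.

pos=0: emit ID 'z' (now at pos=1)
pos=2: emit NUM '99' (now at pos=4)
pos=4: enter COMMENT mode (saw '/*')
exit COMMENT mode (now at pos=19)
pos=19: enter COMMENT mode (saw '/*')
exit COMMENT mode (now at pos=26)
pos=27: enter COMMENT mode (saw '/*')
exit COMMENT mode (now at pos=37)
pos=37: emit ID 'k' (now at pos=38)
pos=39: emit STAR '*'
pos=41: enter STRING mode
pos=41: emit STR "ok" (now at pos=45)
pos=45: enter STRING mode
pos=45: emit STR "ok" (now at pos=49)
DONE. 6 tokens: [ID, NUM, ID, STAR, STR, STR]

Answer: ID NUM ID STAR STR STR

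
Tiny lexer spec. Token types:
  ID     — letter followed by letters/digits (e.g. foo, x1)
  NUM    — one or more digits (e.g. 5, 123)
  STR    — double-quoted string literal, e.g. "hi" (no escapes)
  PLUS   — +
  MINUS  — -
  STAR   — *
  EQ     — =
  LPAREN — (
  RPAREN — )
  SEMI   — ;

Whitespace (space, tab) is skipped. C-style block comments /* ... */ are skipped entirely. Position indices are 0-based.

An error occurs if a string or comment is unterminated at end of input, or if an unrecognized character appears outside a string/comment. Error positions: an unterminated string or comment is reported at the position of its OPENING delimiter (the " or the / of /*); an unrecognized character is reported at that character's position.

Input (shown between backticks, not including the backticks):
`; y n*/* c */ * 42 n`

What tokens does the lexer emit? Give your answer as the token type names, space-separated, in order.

pos=0: emit SEMI ';'
pos=2: emit ID 'y' (now at pos=3)
pos=4: emit ID 'n' (now at pos=5)
pos=5: emit STAR '*'
pos=6: enter COMMENT mode (saw '/*')
exit COMMENT mode (now at pos=13)
pos=14: emit STAR '*'
pos=16: emit NUM '42' (now at pos=18)
pos=19: emit ID 'n' (now at pos=20)
DONE. 7 tokens: [SEMI, ID, ID, STAR, STAR, NUM, ID]

Answer: SEMI ID ID STAR STAR NUM ID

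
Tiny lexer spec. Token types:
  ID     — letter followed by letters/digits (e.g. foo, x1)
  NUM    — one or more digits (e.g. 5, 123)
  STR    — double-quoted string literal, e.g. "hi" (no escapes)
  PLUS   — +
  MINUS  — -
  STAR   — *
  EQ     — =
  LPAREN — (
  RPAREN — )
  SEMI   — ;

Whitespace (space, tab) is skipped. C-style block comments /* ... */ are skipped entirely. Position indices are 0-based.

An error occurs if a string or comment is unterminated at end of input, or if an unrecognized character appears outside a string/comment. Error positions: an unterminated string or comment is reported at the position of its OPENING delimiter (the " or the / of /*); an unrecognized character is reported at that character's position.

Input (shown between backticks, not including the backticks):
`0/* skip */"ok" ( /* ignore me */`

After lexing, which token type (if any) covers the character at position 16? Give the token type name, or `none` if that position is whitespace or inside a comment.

Answer: LPAREN

Derivation:
pos=0: emit NUM '0' (now at pos=1)
pos=1: enter COMMENT mode (saw '/*')
exit COMMENT mode (now at pos=11)
pos=11: enter STRING mode
pos=11: emit STR "ok" (now at pos=15)
pos=16: emit LPAREN '('
pos=18: enter COMMENT mode (saw '/*')
exit COMMENT mode (now at pos=33)
DONE. 3 tokens: [NUM, STR, LPAREN]
Position 16: char is '(' -> LPAREN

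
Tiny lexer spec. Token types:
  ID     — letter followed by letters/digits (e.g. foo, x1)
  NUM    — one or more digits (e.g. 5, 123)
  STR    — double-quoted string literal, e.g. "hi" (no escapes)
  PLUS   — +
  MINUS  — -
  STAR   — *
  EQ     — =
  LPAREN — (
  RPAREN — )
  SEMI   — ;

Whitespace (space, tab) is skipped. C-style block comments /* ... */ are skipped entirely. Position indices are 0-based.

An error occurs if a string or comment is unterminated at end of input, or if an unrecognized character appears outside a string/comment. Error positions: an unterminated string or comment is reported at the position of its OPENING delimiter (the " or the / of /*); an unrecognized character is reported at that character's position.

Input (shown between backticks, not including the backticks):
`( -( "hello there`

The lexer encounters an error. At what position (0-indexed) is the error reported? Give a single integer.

Answer: 5

Derivation:
pos=0: emit LPAREN '('
pos=2: emit MINUS '-'
pos=3: emit LPAREN '('
pos=5: enter STRING mode
pos=5: ERROR — unterminated string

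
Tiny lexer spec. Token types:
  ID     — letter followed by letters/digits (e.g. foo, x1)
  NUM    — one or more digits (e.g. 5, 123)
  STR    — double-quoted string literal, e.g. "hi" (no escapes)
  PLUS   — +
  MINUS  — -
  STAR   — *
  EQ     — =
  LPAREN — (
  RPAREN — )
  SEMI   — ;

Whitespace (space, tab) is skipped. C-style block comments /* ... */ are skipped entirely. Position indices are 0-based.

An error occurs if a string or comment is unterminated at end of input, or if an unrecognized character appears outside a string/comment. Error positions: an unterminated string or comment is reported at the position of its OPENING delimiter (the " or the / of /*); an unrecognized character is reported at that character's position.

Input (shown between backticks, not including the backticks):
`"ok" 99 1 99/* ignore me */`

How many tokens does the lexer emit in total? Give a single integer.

pos=0: enter STRING mode
pos=0: emit STR "ok" (now at pos=4)
pos=5: emit NUM '99' (now at pos=7)
pos=8: emit NUM '1' (now at pos=9)
pos=10: emit NUM '99' (now at pos=12)
pos=12: enter COMMENT mode (saw '/*')
exit COMMENT mode (now at pos=27)
DONE. 4 tokens: [STR, NUM, NUM, NUM]

Answer: 4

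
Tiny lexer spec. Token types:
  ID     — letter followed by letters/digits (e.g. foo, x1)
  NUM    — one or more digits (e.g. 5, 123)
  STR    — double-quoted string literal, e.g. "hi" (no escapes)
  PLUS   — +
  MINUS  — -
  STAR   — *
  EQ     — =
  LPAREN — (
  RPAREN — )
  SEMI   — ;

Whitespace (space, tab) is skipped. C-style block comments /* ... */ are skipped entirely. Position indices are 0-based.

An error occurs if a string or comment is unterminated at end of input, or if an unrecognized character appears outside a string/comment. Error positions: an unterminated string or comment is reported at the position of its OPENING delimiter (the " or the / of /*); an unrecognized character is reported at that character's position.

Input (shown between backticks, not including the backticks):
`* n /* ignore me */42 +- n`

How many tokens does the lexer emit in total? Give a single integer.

Answer: 6

Derivation:
pos=0: emit STAR '*'
pos=2: emit ID 'n' (now at pos=3)
pos=4: enter COMMENT mode (saw '/*')
exit COMMENT mode (now at pos=19)
pos=19: emit NUM '42' (now at pos=21)
pos=22: emit PLUS '+'
pos=23: emit MINUS '-'
pos=25: emit ID 'n' (now at pos=26)
DONE. 6 tokens: [STAR, ID, NUM, PLUS, MINUS, ID]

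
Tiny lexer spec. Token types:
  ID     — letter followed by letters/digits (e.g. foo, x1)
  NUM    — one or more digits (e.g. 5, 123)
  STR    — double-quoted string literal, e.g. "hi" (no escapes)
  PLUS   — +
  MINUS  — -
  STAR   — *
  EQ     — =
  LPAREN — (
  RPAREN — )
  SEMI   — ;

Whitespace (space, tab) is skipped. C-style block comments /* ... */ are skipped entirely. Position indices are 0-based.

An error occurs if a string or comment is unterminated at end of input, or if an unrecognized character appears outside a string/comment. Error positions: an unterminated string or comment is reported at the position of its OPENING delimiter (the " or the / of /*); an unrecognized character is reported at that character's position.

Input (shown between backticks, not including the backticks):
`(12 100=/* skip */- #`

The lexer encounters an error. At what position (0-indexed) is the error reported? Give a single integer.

Answer: 20

Derivation:
pos=0: emit LPAREN '('
pos=1: emit NUM '12' (now at pos=3)
pos=4: emit NUM '100' (now at pos=7)
pos=7: emit EQ '='
pos=8: enter COMMENT mode (saw '/*')
exit COMMENT mode (now at pos=18)
pos=18: emit MINUS '-'
pos=20: ERROR — unrecognized char '#'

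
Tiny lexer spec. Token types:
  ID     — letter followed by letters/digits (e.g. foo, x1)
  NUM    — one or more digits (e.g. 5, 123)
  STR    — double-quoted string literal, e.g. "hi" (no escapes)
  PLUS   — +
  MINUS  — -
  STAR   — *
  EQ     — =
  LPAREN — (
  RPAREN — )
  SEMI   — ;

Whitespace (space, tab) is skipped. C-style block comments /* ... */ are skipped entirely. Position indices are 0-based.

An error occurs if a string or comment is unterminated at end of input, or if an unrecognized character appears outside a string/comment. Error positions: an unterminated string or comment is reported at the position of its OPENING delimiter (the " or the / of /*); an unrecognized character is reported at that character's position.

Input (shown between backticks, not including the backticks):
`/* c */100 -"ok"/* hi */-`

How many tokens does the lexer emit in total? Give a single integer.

pos=0: enter COMMENT mode (saw '/*')
exit COMMENT mode (now at pos=7)
pos=7: emit NUM '100' (now at pos=10)
pos=11: emit MINUS '-'
pos=12: enter STRING mode
pos=12: emit STR "ok" (now at pos=16)
pos=16: enter COMMENT mode (saw '/*')
exit COMMENT mode (now at pos=24)
pos=24: emit MINUS '-'
DONE. 4 tokens: [NUM, MINUS, STR, MINUS]

Answer: 4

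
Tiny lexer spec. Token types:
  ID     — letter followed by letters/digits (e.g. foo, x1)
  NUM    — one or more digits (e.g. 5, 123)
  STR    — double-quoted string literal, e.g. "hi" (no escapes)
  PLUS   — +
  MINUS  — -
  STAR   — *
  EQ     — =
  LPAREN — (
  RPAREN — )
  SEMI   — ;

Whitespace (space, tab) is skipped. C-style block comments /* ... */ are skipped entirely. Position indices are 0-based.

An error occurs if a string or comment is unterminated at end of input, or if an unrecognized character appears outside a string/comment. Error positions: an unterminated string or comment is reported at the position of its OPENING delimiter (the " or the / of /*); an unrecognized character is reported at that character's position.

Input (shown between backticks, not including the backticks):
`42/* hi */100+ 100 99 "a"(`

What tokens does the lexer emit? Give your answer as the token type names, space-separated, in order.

Answer: NUM NUM PLUS NUM NUM STR LPAREN

Derivation:
pos=0: emit NUM '42' (now at pos=2)
pos=2: enter COMMENT mode (saw '/*')
exit COMMENT mode (now at pos=10)
pos=10: emit NUM '100' (now at pos=13)
pos=13: emit PLUS '+'
pos=15: emit NUM '100' (now at pos=18)
pos=19: emit NUM '99' (now at pos=21)
pos=22: enter STRING mode
pos=22: emit STR "a" (now at pos=25)
pos=25: emit LPAREN '('
DONE. 7 tokens: [NUM, NUM, PLUS, NUM, NUM, STR, LPAREN]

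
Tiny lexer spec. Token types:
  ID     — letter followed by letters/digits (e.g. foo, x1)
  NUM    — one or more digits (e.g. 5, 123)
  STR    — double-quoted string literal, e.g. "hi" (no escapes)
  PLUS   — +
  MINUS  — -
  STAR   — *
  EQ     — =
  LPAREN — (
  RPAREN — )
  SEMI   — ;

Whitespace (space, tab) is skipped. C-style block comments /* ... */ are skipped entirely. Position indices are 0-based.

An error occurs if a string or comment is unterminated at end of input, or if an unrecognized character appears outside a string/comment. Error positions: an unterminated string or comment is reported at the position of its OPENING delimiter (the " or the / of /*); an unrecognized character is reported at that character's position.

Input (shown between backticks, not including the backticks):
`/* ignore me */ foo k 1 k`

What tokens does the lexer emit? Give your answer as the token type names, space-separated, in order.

Answer: ID ID NUM ID

Derivation:
pos=0: enter COMMENT mode (saw '/*')
exit COMMENT mode (now at pos=15)
pos=16: emit ID 'foo' (now at pos=19)
pos=20: emit ID 'k' (now at pos=21)
pos=22: emit NUM '1' (now at pos=23)
pos=24: emit ID 'k' (now at pos=25)
DONE. 4 tokens: [ID, ID, NUM, ID]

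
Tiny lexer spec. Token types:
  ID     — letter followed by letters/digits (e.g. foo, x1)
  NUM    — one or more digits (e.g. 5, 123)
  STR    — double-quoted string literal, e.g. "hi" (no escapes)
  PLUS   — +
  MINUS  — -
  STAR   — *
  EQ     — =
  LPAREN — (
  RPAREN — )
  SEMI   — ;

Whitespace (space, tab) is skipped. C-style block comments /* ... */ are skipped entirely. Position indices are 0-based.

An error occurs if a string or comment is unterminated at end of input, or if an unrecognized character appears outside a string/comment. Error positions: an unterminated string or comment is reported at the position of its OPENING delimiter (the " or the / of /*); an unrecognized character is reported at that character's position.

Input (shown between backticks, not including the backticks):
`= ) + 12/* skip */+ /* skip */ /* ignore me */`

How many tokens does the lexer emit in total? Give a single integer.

pos=0: emit EQ '='
pos=2: emit RPAREN ')'
pos=4: emit PLUS '+'
pos=6: emit NUM '12' (now at pos=8)
pos=8: enter COMMENT mode (saw '/*')
exit COMMENT mode (now at pos=18)
pos=18: emit PLUS '+'
pos=20: enter COMMENT mode (saw '/*')
exit COMMENT mode (now at pos=30)
pos=31: enter COMMENT mode (saw '/*')
exit COMMENT mode (now at pos=46)
DONE. 5 tokens: [EQ, RPAREN, PLUS, NUM, PLUS]

Answer: 5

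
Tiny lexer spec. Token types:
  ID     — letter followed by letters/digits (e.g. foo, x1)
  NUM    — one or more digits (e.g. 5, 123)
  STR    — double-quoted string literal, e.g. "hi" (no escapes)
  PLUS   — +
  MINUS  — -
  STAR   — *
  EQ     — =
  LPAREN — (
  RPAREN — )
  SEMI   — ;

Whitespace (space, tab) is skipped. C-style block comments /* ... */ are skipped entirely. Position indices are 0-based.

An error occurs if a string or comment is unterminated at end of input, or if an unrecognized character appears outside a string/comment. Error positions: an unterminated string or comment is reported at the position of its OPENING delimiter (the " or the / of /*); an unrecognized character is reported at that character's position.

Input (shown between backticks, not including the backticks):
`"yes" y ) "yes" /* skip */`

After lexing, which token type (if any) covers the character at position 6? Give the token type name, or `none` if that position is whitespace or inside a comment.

Answer: ID

Derivation:
pos=0: enter STRING mode
pos=0: emit STR "yes" (now at pos=5)
pos=6: emit ID 'y' (now at pos=7)
pos=8: emit RPAREN ')'
pos=10: enter STRING mode
pos=10: emit STR "yes" (now at pos=15)
pos=16: enter COMMENT mode (saw '/*')
exit COMMENT mode (now at pos=26)
DONE. 4 tokens: [STR, ID, RPAREN, STR]
Position 6: char is 'y' -> ID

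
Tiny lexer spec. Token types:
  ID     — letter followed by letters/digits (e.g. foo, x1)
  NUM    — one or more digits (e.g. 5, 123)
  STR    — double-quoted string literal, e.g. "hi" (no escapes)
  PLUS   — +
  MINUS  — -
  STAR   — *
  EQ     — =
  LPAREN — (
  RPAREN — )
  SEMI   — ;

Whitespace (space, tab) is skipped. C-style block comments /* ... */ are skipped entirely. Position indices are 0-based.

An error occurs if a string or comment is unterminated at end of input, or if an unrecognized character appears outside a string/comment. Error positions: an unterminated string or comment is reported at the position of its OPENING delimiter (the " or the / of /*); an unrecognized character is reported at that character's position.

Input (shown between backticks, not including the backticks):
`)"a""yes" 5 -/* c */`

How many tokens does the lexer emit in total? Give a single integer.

pos=0: emit RPAREN ')'
pos=1: enter STRING mode
pos=1: emit STR "a" (now at pos=4)
pos=4: enter STRING mode
pos=4: emit STR "yes" (now at pos=9)
pos=10: emit NUM '5' (now at pos=11)
pos=12: emit MINUS '-'
pos=13: enter COMMENT mode (saw '/*')
exit COMMENT mode (now at pos=20)
DONE. 5 tokens: [RPAREN, STR, STR, NUM, MINUS]

Answer: 5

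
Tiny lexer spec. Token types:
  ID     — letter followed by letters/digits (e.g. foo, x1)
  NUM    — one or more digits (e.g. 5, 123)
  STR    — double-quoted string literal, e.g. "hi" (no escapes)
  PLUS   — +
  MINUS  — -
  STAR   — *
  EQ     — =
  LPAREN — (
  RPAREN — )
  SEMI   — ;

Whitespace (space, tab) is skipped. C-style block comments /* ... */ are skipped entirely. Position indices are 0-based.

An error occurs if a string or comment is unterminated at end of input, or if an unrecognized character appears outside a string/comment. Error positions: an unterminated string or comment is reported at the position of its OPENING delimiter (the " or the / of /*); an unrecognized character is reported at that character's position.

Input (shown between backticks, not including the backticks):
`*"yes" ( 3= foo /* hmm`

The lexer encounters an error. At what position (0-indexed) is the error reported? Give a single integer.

pos=0: emit STAR '*'
pos=1: enter STRING mode
pos=1: emit STR "yes" (now at pos=6)
pos=7: emit LPAREN '('
pos=9: emit NUM '3' (now at pos=10)
pos=10: emit EQ '='
pos=12: emit ID 'foo' (now at pos=15)
pos=16: enter COMMENT mode (saw '/*')
pos=16: ERROR — unterminated comment (reached EOF)

Answer: 16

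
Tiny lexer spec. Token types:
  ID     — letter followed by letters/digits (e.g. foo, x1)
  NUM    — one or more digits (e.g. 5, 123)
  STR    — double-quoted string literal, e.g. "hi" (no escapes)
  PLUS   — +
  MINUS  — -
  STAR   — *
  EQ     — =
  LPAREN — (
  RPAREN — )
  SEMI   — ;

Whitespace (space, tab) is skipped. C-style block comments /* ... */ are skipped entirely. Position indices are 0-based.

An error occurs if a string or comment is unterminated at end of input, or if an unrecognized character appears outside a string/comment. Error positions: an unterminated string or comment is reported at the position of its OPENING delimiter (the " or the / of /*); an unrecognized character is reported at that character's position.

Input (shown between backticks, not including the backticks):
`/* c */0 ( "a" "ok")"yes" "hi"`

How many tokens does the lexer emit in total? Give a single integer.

Answer: 7

Derivation:
pos=0: enter COMMENT mode (saw '/*')
exit COMMENT mode (now at pos=7)
pos=7: emit NUM '0' (now at pos=8)
pos=9: emit LPAREN '('
pos=11: enter STRING mode
pos=11: emit STR "a" (now at pos=14)
pos=15: enter STRING mode
pos=15: emit STR "ok" (now at pos=19)
pos=19: emit RPAREN ')'
pos=20: enter STRING mode
pos=20: emit STR "yes" (now at pos=25)
pos=26: enter STRING mode
pos=26: emit STR "hi" (now at pos=30)
DONE. 7 tokens: [NUM, LPAREN, STR, STR, RPAREN, STR, STR]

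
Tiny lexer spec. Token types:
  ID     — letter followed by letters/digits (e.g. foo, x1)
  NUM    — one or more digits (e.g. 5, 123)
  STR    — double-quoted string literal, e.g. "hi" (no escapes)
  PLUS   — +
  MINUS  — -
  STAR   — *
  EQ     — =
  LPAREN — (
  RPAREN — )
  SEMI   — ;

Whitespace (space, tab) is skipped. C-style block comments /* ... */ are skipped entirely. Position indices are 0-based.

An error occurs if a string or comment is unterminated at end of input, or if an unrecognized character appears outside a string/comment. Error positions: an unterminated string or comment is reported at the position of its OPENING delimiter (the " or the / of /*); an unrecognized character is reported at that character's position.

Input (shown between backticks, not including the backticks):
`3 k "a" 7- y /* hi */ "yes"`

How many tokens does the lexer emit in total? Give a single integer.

Answer: 7

Derivation:
pos=0: emit NUM '3' (now at pos=1)
pos=2: emit ID 'k' (now at pos=3)
pos=4: enter STRING mode
pos=4: emit STR "a" (now at pos=7)
pos=8: emit NUM '7' (now at pos=9)
pos=9: emit MINUS '-'
pos=11: emit ID 'y' (now at pos=12)
pos=13: enter COMMENT mode (saw '/*')
exit COMMENT mode (now at pos=21)
pos=22: enter STRING mode
pos=22: emit STR "yes" (now at pos=27)
DONE. 7 tokens: [NUM, ID, STR, NUM, MINUS, ID, STR]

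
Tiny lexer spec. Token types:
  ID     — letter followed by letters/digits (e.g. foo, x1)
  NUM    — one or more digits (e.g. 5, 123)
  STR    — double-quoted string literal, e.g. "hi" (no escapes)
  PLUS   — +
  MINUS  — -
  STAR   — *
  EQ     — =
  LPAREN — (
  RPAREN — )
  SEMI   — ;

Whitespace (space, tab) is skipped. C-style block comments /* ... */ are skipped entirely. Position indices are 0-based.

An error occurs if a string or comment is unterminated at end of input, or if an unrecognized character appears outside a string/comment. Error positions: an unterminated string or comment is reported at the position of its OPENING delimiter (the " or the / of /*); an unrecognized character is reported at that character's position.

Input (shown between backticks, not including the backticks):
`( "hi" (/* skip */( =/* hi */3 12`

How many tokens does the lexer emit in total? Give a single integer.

pos=0: emit LPAREN '('
pos=2: enter STRING mode
pos=2: emit STR "hi" (now at pos=6)
pos=7: emit LPAREN '('
pos=8: enter COMMENT mode (saw '/*')
exit COMMENT mode (now at pos=18)
pos=18: emit LPAREN '('
pos=20: emit EQ '='
pos=21: enter COMMENT mode (saw '/*')
exit COMMENT mode (now at pos=29)
pos=29: emit NUM '3' (now at pos=30)
pos=31: emit NUM '12' (now at pos=33)
DONE. 7 tokens: [LPAREN, STR, LPAREN, LPAREN, EQ, NUM, NUM]

Answer: 7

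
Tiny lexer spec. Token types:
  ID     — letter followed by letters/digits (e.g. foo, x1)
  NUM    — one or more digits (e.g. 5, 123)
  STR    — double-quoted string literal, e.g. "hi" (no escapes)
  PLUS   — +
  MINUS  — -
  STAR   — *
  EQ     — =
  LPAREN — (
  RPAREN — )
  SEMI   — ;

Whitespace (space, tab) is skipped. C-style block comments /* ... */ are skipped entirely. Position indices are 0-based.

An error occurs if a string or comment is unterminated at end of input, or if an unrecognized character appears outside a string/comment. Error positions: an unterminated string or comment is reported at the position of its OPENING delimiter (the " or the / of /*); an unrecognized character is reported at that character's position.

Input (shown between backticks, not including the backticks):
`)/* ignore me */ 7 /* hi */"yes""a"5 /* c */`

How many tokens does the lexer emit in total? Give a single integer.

pos=0: emit RPAREN ')'
pos=1: enter COMMENT mode (saw '/*')
exit COMMENT mode (now at pos=16)
pos=17: emit NUM '7' (now at pos=18)
pos=19: enter COMMENT mode (saw '/*')
exit COMMENT mode (now at pos=27)
pos=27: enter STRING mode
pos=27: emit STR "yes" (now at pos=32)
pos=32: enter STRING mode
pos=32: emit STR "a" (now at pos=35)
pos=35: emit NUM '5' (now at pos=36)
pos=37: enter COMMENT mode (saw '/*')
exit COMMENT mode (now at pos=44)
DONE. 5 tokens: [RPAREN, NUM, STR, STR, NUM]

Answer: 5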